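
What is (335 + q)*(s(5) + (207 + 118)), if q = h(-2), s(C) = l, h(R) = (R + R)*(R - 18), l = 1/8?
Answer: 1079415/8 ≈ 1.3493e+5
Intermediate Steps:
l = ⅛ ≈ 0.12500
h(R) = 2*R*(-18 + R) (h(R) = (2*R)*(-18 + R) = 2*R*(-18 + R))
s(C) = ⅛
q = 80 (q = 2*(-2)*(-18 - 2) = 2*(-2)*(-20) = 80)
(335 + q)*(s(5) + (207 + 118)) = (335 + 80)*(⅛ + (207 + 118)) = 415*(⅛ + 325) = 415*(2601/8) = 1079415/8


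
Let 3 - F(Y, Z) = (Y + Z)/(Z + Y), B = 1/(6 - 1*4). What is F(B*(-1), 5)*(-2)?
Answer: -4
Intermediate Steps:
B = ½ (B = 1/(6 - 4) = 1/2 = ½ ≈ 0.50000)
F(Y, Z) = 2 (F(Y, Z) = 3 - (Y + Z)/(Z + Y) = 3 - (Y + Z)/(Y + Z) = 3 - 1*1 = 3 - 1 = 2)
F(B*(-1), 5)*(-2) = 2*(-2) = -4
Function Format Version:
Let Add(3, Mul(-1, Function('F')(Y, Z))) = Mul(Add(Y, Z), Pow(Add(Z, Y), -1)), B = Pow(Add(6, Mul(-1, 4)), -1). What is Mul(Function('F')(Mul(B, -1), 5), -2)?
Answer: -4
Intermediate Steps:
B = Rational(1, 2) (B = Pow(Add(6, -4), -1) = Pow(2, -1) = Rational(1, 2) ≈ 0.50000)
Function('F')(Y, Z) = 2 (Function('F')(Y, Z) = Add(3, Mul(-1, Mul(Add(Y, Z), Pow(Add(Z, Y), -1)))) = Add(3, Mul(-1, Mul(Add(Y, Z), Pow(Add(Y, Z), -1)))) = Add(3, Mul(-1, 1)) = Add(3, -1) = 2)
Mul(Function('F')(Mul(B, -1), 5), -2) = Mul(2, -2) = -4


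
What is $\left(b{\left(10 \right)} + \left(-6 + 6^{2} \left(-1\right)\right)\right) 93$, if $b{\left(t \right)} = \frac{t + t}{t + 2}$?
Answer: $-3751$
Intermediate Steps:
$b{\left(t \right)} = \frac{2 t}{2 + t}$
$\left(b{\left(10 \right)} + \left(-6 + 6^{2} \left(-1\right)\right)\right) 93 = \left(2 \cdot 10 \frac{1}{2 + 10} + \left(-6 + 6^{2} \left(-1\right)\right)\right) 93 = \left(2 \cdot 10 \cdot \frac{1}{12} + \left(-6 + 36 \left(-1\right)\right)\right) 93 = \left(2 \cdot 10 \cdot \frac{1}{12} - 42\right) 93 = \left(\frac{5}{3} - 42\right) 93 = \left(- \frac{121}{3}\right) 93 = -3751$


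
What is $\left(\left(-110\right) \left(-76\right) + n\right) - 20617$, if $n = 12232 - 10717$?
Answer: $-10742$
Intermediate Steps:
$n = 1515$
$\left(\left(-110\right) \left(-76\right) + n\right) - 20617 = \left(\left(-110\right) \left(-76\right) + 1515\right) - 20617 = \left(8360 + 1515\right) - 20617 = 9875 - 20617 = -10742$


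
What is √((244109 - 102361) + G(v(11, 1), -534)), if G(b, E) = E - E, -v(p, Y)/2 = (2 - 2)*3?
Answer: 2*√35437 ≈ 376.49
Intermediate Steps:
v(p, Y) = 0 (v(p, Y) = -2*(2 - 2)*3 = -0*3 = -2*0 = 0)
G(b, E) = 0
√((244109 - 102361) + G(v(11, 1), -534)) = √((244109 - 102361) + 0) = √(141748 + 0) = √141748 = 2*√35437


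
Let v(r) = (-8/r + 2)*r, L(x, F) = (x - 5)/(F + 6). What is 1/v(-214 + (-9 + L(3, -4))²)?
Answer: -1/236 ≈ -0.0042373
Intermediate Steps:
L(x, F) = (-5 + x)/(6 + F)
v(r) = r*(2 - 8/r) (v(r) = (2 - 8/r)*r = r*(2 - 8/r))
1/v(-214 + (-9 + L(3, -4))²) = 1/(-8 + 2*(-214 + (-9 + (-5 + 3)/(6 - 4))²)) = 1/(-8 + 2*(-214 + (-9 - 2/2)²)) = 1/(-8 + 2*(-214 + (-9 + (½)*(-2))²)) = 1/(-8 + 2*(-214 + (-9 - 1)²)) = 1/(-8 + 2*(-214 + (-10)²)) = 1/(-8 + 2*(-214 + 100)) = 1/(-8 + 2*(-114)) = 1/(-8 - 228) = 1/(-236) = -1/236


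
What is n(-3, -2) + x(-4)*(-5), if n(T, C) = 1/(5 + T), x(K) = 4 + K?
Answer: 1/2 ≈ 0.50000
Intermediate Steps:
n(-3, -2) + x(-4)*(-5) = 1/(5 - 3) + (4 - 4)*(-5) = 1/2 + 0*(-5) = 1/2 + 0 = 1/2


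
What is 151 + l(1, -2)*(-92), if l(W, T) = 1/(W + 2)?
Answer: 361/3 ≈ 120.33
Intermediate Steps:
l(W, T) = 1/(2 + W)
151 + l(1, -2)*(-92) = 151 - 92/(2 + 1) = 151 - 92/3 = 361/3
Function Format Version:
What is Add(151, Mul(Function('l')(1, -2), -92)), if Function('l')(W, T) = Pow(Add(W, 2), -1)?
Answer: Rational(361, 3) ≈ 120.33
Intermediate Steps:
Function('l')(W, T) = Pow(Add(2, W), -1)
Add(151, Mul(Function('l')(1, -2), -92)) = Add(151, Mul(Pow(Add(2, 1), -1), -92)) = Add(151, Mul(Pow(3, -1), -92)) = Add(151, Mul(Rational(1, 3), -92)) = Add(151, Rational(-92, 3)) = Rational(361, 3)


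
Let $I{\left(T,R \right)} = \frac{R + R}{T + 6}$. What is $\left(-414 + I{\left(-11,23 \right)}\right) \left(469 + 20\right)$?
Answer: $- \frac{1034724}{5} \approx -2.0694 \cdot 10^{5}$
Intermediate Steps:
$I{\left(T,R \right)} = \frac{2 R}{6 + T}$
$\left(-414 + I{\left(-11,23 \right)}\right) \left(469 + 20\right) = \left(-414 + 2 \cdot 23 \frac{1}{6 - 11}\right) \left(469 + 20\right) = \left(-414 + 2 \cdot 23 \frac{1}{-5}\right) 489 = \left(-414 + 2 \cdot 23 \left(- \frac{1}{5}\right)\right) 489 = \left(-414 - \frac{46}{5}\right) 489 = \left(- \frac{2116}{5}\right) 489 = - \frac{1034724}{5}$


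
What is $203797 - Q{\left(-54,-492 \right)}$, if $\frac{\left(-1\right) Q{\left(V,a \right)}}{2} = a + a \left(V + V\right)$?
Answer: $309085$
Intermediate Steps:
$Q{\left(V,a \right)} = - 2 a - 4 V a$ ($Q{\left(V,a \right)} = - 2 \left(a + a \left(V + V\right)\right) = - 2 \left(a + a 2 V\right) = - 2 \left(a + 2 V a\right) = - 2 a - 4 V a$)
$203797 - Q{\left(-54,-492 \right)} = 203797 - \left(-2\right) \left(-492\right) \left(1 + 2 \left(-54\right)\right) = 203797 - \left(-2\right) \left(-492\right) \left(1 - 108\right) = 203797 - \left(-2\right) \left(-492\right) \left(-107\right) = 203797 - -105288 = 203797 + 105288 = 309085$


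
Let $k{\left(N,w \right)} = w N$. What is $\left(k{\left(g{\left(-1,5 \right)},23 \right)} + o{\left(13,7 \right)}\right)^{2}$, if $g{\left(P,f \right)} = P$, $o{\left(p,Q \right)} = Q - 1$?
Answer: $289$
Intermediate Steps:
$o{\left(p,Q \right)} = -1 + Q$
$k{\left(N,w \right)} = N w$
$\left(k{\left(g{\left(-1,5 \right)},23 \right)} + o{\left(13,7 \right)}\right)^{2} = \left(\left(-1\right) 23 + \left(-1 + 7\right)\right)^{2} = \left(-23 + 6\right)^{2} = \left(-17\right)^{2} = 289$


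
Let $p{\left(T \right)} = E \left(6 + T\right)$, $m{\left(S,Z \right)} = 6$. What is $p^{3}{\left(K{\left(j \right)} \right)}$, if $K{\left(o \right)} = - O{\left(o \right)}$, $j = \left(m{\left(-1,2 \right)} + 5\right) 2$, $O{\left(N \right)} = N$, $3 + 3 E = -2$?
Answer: $\frac{512000}{27} \approx 18963.0$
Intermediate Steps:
$E = - \frac{5}{3}$ ($E = -1 + \frac{1}{3} \left(-2\right) = -1 - \frac{2}{3} = - \frac{5}{3} \approx -1.6667$)
$j = 22$ ($j = \left(6 + 5\right) 2 = 11 \cdot 2 = 22$)
$K{\left(o \right)} = - o$
$p{\left(T \right)} = -10 - \frac{5 T}{3}$ ($p{\left(T \right)} = - \frac{5 \left(6 + T\right)}{3} = -10 - \frac{5 T}{3}$)
$p^{3}{\left(K{\left(j \right)} \right)} = \left(-10 - \frac{5 \left(\left(-1\right) 22\right)}{3}\right)^{3} = \left(-10 - - \frac{110}{3}\right)^{3} = \left(-10 + \frac{110}{3}\right)^{3} = \left(\frac{80}{3}\right)^{3} = \frac{512000}{27}$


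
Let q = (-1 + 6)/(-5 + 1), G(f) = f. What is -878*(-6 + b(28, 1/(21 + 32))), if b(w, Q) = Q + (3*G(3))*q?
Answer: 1603667/106 ≈ 15129.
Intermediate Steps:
q = -5/4 (q = 5/(-4) = 5*(-¼) = -5/4 ≈ -1.2500)
b(w, Q) = -45/4 + Q (b(w, Q) = Q + (3*3)*(-5/4) = Q + 9*(-5/4) = Q - 45/4 = -45/4 + Q)
-878*(-6 + b(28, 1/(21 + 32))) = -878*(-6 + (-45/4 + 1/(21 + 32))) = -878*(-6 + (-45/4 + 1/53)) = -878*(-6 - 2381/212) = -878*(-3653/212) = 1603667/106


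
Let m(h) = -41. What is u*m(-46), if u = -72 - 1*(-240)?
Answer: -6888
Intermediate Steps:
u = 168 (u = -72 + 240 = 168)
u*m(-46) = 168*(-41) = -6888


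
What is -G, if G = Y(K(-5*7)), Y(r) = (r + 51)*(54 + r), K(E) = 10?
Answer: -3904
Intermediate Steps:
Y(r) = (51 + r)*(54 + r)
G = 3904 (G = 2754 + 10² + 105*10 = 2754 + 100 + 1050 = 3904)
-G = -1*3904 = -3904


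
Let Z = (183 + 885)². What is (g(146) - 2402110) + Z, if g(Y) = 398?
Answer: -1261088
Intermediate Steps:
Z = 1140624 (Z = 1068² = 1140624)
(g(146) - 2402110) + Z = (398 - 2402110) + 1140624 = -2401712 + 1140624 = -1261088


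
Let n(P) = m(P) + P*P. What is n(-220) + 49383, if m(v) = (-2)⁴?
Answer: 97799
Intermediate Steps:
m(v) = 16
n(P) = 16 + P² (n(P) = 16 + P*P = 16 + P²)
n(-220) + 49383 = (16 + (-220)²) + 49383 = (16 + 48400) + 49383 = 48416 + 49383 = 97799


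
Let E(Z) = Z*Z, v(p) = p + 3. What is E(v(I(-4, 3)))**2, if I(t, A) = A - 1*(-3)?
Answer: 6561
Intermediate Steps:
I(t, A) = 3 + A (I(t, A) = A + 3 = 3 + A)
v(p) = 3 + p
E(Z) = Z**2
E(v(I(-4, 3)))**2 = ((3 + (3 + 3))**2)**2 = ((3 + 6)**2)**2 = (9**2)**2 = 81**2 = 6561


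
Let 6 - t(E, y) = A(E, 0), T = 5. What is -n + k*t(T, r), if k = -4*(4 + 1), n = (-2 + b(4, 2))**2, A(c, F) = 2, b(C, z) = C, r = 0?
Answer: -84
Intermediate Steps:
t(E, y) = 4 (t(E, y) = 6 - 1*2 = 6 - 2 = 4)
n = 4 (n = (-2 + 4)**2 = 2**2 = 4)
k = -20 (k = -4*5 = -20)
-n + k*t(T, r) = -1*4 - 20*4 = -4 - 80 = -84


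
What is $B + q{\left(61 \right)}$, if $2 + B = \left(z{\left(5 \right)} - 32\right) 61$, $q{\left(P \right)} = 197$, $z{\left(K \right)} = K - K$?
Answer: $-1757$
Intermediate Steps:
$z{\left(K \right)} = 0$
$B = -1954$ ($B = -2 + \left(0 - 32\right) 61 = -2 - 1952 = -1954$)
$B + q{\left(61 \right)} = -1954 + 197 = -1757$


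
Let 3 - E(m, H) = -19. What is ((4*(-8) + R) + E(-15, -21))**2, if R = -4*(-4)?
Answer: 36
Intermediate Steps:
R = 16
E(m, H) = 22 (E(m, H) = 3 - 1*(-19) = 3 + 19 = 22)
((4*(-8) + R) + E(-15, -21))**2 = ((4*(-8) + 16) + 22)**2 = ((-32 + 16) + 22)**2 = (-16 + 22)**2 = 6**2 = 36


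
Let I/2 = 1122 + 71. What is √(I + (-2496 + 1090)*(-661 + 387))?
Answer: 3*√43070 ≈ 622.60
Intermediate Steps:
I = 2386 (I = 2*(1122 + 71) = 2*1193 = 2386)
√(I + (-2496 + 1090)*(-661 + 387)) = √(2386 + (-2496 + 1090)*(-661 + 387)) = √(2386 - 1406*(-274)) = √(2386 + 385244) = √387630 = 3*√43070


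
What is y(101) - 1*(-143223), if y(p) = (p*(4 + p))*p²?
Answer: 108324828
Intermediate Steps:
y(p) = p³*(4 + p)
y(101) - 1*(-143223) = 101³*(4 + 101) - 1*(-143223) = 1030301*105 + 143223 = 108181605 + 143223 = 108324828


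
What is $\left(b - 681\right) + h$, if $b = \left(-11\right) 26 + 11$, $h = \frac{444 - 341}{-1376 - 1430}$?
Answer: $- \frac{2682639}{2806} \approx -956.04$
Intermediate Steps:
$h = - \frac{103}{2806}$ ($h = \frac{103}{-2806} = 103 \left(- \frac{1}{2806}\right) = - \frac{103}{2806} \approx -0.036707$)
$b = -275$ ($b = -286 + 11 = -275$)
$\left(b - 681\right) + h = \left(-275 - 681\right) - \frac{103}{2806} = -956 - \frac{103}{2806} = - \frac{2682639}{2806}$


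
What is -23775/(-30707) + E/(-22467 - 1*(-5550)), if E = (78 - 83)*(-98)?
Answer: 387155245/519470319 ≈ 0.74529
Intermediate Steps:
E = 490 (E = -5*(-98) = 490)
-23775/(-30707) + E/(-22467 - 1*(-5550)) = -23775/(-30707) + 490/(-22467 - 1*(-5550)) = -23775*(-1/30707) + 490/(-22467 + 5550) = 23775/30707 + 490/(-16917) = 23775/30707 + 490*(-1/16917) = 23775/30707 - 490/16917 = 387155245/519470319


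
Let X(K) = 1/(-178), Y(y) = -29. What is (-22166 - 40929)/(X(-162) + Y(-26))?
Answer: 11230910/5163 ≈ 2175.3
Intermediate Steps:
X(K) = -1/178
(-22166 - 40929)/(X(-162) + Y(-26)) = (-22166 - 40929)/(-1/178 - 29) = -63095/(-5163/178) = -63095*(-178/5163) = 11230910/5163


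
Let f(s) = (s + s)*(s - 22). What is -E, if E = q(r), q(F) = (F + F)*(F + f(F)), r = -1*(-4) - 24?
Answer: 66400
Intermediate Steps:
f(s) = 2*s*(-22 + s) (f(s) = (2*s)*(-22 + s) = 2*s*(-22 + s))
r = -20 (r = 4 - 24 = -20)
q(F) = 2*F*(F + 2*F*(-22 + F)) (q(F) = (F + F)*(F + 2*F*(-22 + F)) = (2*F)*(F + 2*F*(-22 + F)) = 2*F*(F + 2*F*(-22 + F)))
E = -66400 (E = (-20)²*(-86 + 4*(-20)) = 400*(-86 - 80) = 400*(-166) = -66400)
-E = -1*(-66400) = 66400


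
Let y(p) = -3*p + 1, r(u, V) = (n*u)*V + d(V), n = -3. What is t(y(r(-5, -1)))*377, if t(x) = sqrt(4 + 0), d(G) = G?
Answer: 754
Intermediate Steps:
r(u, V) = V - 3*V*u (r(u, V) = (-3*u)*V + V = -3*V*u + V = V - 3*V*u)
y(p) = 1 - 3*p
t(x) = 2 (t(x) = sqrt(4) = 2)
t(y(r(-5, -1)))*377 = 2*377 = 754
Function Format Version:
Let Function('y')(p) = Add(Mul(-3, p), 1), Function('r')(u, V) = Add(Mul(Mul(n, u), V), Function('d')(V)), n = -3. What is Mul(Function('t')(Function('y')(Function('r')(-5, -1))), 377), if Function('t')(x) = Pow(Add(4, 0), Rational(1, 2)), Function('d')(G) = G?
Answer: 754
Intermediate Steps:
Function('r')(u, V) = Add(V, Mul(-3, V, u)) (Function('r')(u, V) = Add(Mul(Mul(-3, u), V), V) = Add(Mul(-3, V, u), V) = Add(V, Mul(-3, V, u)))
Function('y')(p) = Add(1, Mul(-3, p))
Function('t')(x) = 2 (Function('t')(x) = Pow(4, Rational(1, 2)) = 2)
Mul(Function('t')(Function('y')(Function('r')(-5, -1))), 377) = Mul(2, 377) = 754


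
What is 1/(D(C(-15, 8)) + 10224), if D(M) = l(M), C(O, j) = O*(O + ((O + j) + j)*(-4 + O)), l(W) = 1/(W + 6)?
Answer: 516/5275585 ≈ 9.7809e-5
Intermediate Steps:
l(W) = 1/(6 + W)
C(O, j) = O*(O + (-4 + O)*(O + 2*j)) (C(O, j) = O*(O + (O + 2*j)*(-4 + O)) = O*(O + (-4 + O)*(O + 2*j)))
D(M) = 1/(6 + M)
1/(D(C(-15, 8)) + 10224) = 1/(1/(6 - 15*((-15)² - 8*8 - 3*(-15) + 2*(-15)*8)) + 10224) = 1/(1/(6 - 15*(225 - 64 + 45 - 240)) + 10224) = 1/(1/(6 - 15*(-34)) + 10224) = 1/(1/(6 + 510) + 10224) = 1/(1/516 + 10224) = 1/(5275585/516) = 516/5275585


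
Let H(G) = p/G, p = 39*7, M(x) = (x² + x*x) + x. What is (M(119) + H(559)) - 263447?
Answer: -10105237/43 ≈ -2.3501e+5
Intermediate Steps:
M(x) = x + 2*x² (M(x) = (x² + x²) + x = 2*x² + x = x + 2*x²)
p = 273
H(G) = 273/G
(M(119) + H(559)) - 263447 = (119*(1 + 2*119) + 273/559) - 263447 = (119*(1 + 238) + 273*(1/559)) - 263447 = (119*239 + 21/43) - 263447 = (28441 + 21/43) - 263447 = 1222984/43 - 263447 = -10105237/43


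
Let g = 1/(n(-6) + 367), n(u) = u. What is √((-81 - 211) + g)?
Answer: I*√105411/19 ≈ 17.088*I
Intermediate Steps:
g = 1/361 (g = 1/(-6 + 367) = 1/361 ≈ 0.0027701)
√((-81 - 211) + g) = √((-81 - 211) + 1/361) = √(-292 + 1/361) = √(-105411/361) = I*√105411/19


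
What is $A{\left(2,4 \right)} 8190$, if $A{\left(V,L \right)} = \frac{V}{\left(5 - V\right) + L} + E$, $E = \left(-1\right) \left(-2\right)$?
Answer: $18720$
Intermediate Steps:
$E = 2$
$A{\left(V,L \right)} = 2 + \frac{V}{5 + L - V}$ ($A{\left(V,L \right)} = \frac{V}{\left(5 - V\right) + L} + 2 = \frac{V}{5 + L - V} + 2 = 2 + \frac{V}{5 + L - V}$)
$A{\left(2,4 \right)} 8190 = \frac{10 - 2 + 2 \cdot 4}{5 + 4 - 2} \cdot 8190 = \frac{10 - 2 + 8}{5 + 4 - 2} \cdot 8190 = \frac{1}{7} \cdot 16 \cdot 8190 = \frac{16}{7} \cdot 8190 = 18720$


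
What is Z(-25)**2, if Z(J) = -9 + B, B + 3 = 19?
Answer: 49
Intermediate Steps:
B = 16 (B = -3 + 19 = 16)
Z(J) = 7 (Z(J) = -9 + 16 = 7)
Z(-25)**2 = 7**2 = 49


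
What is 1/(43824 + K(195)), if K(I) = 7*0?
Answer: 1/43824 ≈ 2.2819e-5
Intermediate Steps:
K(I) = 0
1/(43824 + K(195)) = 1/(43824 + 0) = 1/43824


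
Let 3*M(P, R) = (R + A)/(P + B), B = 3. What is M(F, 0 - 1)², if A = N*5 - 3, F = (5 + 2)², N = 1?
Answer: 1/24336 ≈ 4.1091e-5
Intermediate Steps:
F = 49 (F = 7² = 49)
A = 2 (A = 1*5 - 3 = 5 - 3 = 2)
M(P, R) = (2 + R)/(3*(3 + P)) (M(P, R) = ((R + 2)/(P + 3))/3 = ((2 + R)/(3 + P))/3 = (2 + R)/(3*(3 + P)))
M(F, 0 - 1)² = ((2 + (0 - 1))/(3*(3 + 49)))² = ((⅓)*(2 - 1)/52)² = ((⅓)*(1/52)*1)² = (1/156)² = 1/24336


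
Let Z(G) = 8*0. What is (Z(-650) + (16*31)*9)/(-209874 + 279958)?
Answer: 1116/17521 ≈ 0.063695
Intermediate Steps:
Z(G) = 0
(Z(-650) + (16*31)*9)/(-209874 + 279958) = (0 + (16*31)*9)/(-209874 + 279958) = (0 + 496*9)/70084 = (0 + 4464)*(1/70084) = 4464*(1/70084) = 1116/17521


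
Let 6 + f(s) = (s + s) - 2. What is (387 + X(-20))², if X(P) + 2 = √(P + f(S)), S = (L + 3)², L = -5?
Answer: 148205 + 1540*I*√5 ≈ 1.4821e+5 + 3443.5*I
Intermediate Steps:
S = 4 (S = (-5 + 3)² = (-2)² = 4)
f(s) = -8 + 2*s (f(s) = -6 + ((s + s) - 2) = -6 + (2*s - 2) = -6 + (-2 + 2*s) = -8 + 2*s)
X(P) = -2 + √P (X(P) = -2 + √(P + (-8 + 2*4)) = -2 + √(P + (-8 + 8)) = -2 + √(P + 0) = -2 + √P)
(387 + X(-20))² = (387 + (-2 + √(-20)))² = (387 + (-2 + 2*I*√5))² = (385 + 2*I*√5)²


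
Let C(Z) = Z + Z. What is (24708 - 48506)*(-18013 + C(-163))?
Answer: 436431522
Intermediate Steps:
C(Z) = 2*Z
(24708 - 48506)*(-18013 + C(-163)) = (24708 - 48506)*(-18013 + 2*(-163)) = -23798*(-18013 - 326) = -23798*(-18339) = 436431522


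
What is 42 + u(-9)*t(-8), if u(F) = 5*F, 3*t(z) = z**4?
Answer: -61398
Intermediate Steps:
t(z) = z**4/3
42 + u(-9)*t(-8) = 42 + (5*(-9))*((1/3)*(-8)**4) = 42 - 15*4096 = 42 - 45*4096/3 = 42 - 61440 = -61398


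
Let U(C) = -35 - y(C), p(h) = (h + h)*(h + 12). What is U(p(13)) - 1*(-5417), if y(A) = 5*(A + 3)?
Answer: 2117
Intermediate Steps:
y(A) = 15 + 5*A (y(A) = 5*(3 + A) = 15 + 5*A)
p(h) = 2*h*(12 + h) (p(h) = (2*h)*(12 + h) = 2*h*(12 + h))
U(C) = -50 - 5*C (U(C) = -35 - (15 + 5*C) = -35 + (-15 - 5*C) = -50 - 5*C)
U(p(13)) - 1*(-5417) = (-50 - 10*13*(12 + 13)) - 1*(-5417) = (-50 - 10*13*25) + 5417 = (-50 - 5*650) + 5417 = (-50 - 3250) + 5417 = -3300 + 5417 = 2117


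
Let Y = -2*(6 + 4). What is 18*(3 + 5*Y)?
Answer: -1746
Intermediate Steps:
Y = -20 (Y = -2*10 = -20)
18*(3 + 5*Y) = 18*(3 + 5*(-20)) = 18*(3 - 100) = 18*(-97) = -1746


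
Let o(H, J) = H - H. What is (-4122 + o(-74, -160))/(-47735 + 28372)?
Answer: 4122/19363 ≈ 0.21288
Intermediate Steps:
o(H, J) = 0
(-4122 + o(-74, -160))/(-47735 + 28372) = (-4122 + 0)/(-47735 + 28372) = -4122/(-19363) = -4122*(-1/19363) = 4122/19363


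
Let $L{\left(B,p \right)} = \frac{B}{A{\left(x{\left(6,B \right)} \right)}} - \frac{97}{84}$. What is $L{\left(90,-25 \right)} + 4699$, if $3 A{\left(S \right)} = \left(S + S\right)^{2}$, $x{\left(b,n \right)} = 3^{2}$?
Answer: $\frac{131563}{28} \approx 4698.7$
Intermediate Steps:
$x{\left(b,n \right)} = 9$
$A{\left(S \right)} = \frac{4 S^{2}}{3}$ ($A{\left(S \right)} = \frac{\left(S + S\right)^{2}}{3} = \frac{\left(2 S\right)^{2}}{3} = \frac{4 S^{2}}{3}$)
$L{\left(B,p \right)} = - \frac{97}{84} + \frac{B}{108}$ ($L{\left(B,p \right)} = \frac{B}{\frac{4}{3} \cdot 9^{2}} - \frac{97}{84} = \frac{B}{\frac{4}{3} \cdot 81} - \frac{97}{84} = \frac{B}{108} - \frac{97}{84} = - \frac{97}{84} + \frac{B}{108}$)
$L{\left(90,-25 \right)} + 4699 = \left(- \frac{97}{84} + \frac{1}{108} \cdot 90\right) + 4699 = \left(- \frac{97}{84} + \frac{5}{6}\right) + 4699 = - \frac{9}{28} + 4699 = \frac{131563}{28}$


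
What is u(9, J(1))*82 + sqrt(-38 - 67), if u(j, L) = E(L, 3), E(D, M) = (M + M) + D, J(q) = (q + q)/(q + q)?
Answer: 574 + I*sqrt(105) ≈ 574.0 + 10.247*I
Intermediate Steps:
J(q) = 1 (J(q) = (2*q)/((2*q)) = (2*q)*(1/(2*q)) = 1)
E(D, M) = D + 2*M (E(D, M) = 2*M + D = D + 2*M)
u(j, L) = 6 + L (u(j, L) = L + 2*3 = L + 6 = 6 + L)
u(9, J(1))*82 + sqrt(-38 - 67) = (6 + 1)*82 + sqrt(-38 - 67) = 7*82 + sqrt(-105) = 574 + I*sqrt(105)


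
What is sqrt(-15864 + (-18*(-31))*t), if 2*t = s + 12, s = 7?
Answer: I*sqrt(10563) ≈ 102.78*I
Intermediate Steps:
t = 19/2 (t = (7 + 12)/2 = (1/2)*19 = 19/2 ≈ 9.5000)
sqrt(-15864 + (-18*(-31))*t) = sqrt(-15864 - 18*(-31)*(19/2)) = sqrt(-15864 + 558*(19/2)) = sqrt(-15864 + 5301) = sqrt(-10563) = I*sqrt(10563)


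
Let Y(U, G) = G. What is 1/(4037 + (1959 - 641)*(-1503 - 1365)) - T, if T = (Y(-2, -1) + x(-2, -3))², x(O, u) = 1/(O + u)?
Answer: -135935557/94399675 ≈ -1.4400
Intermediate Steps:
T = 36/25 (T = (-1 + 1/(-2 - 3))² = (-1 + 1/(-5))² = (-1 - ⅕)² = (-6/5)² = 36/25 ≈ 1.4400)
1/(4037 + (1959 - 641)*(-1503 - 1365)) - T = 1/(4037 + (1959 - 641)*(-1503 - 1365)) - 1*36/25 = 1/(4037 + 1318*(-2868)) - 36/25 = 1/(4037 - 3780024) - 36/25 = 1/(-3775987) - 36/25 = -1/3775987 - 36/25 = -135935557/94399675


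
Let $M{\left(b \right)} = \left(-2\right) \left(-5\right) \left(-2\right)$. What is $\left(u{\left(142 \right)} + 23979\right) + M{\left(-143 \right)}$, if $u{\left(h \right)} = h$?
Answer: $24101$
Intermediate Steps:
$M{\left(b \right)} = -20$ ($M{\left(b \right)} = 10 \left(-2\right) = -20$)
$\left(u{\left(142 \right)} + 23979\right) + M{\left(-143 \right)} = \left(142 + 23979\right) - 20 = 24121 - 20 = 24101$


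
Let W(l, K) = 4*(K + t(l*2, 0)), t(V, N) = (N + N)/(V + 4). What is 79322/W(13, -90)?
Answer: -39661/180 ≈ -220.34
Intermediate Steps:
t(V, N) = 2*N/(4 + V) (t(V, N) = (2*N)/(4 + V) = 2*N/(4 + V))
W(l, K) = 4*K (W(l, K) = 4*(K + 2*0/(4 + l*2)) = 4*(K + 2*0/(4 + 2*l)) = 4*(K + 0) = 4*K)
79322/W(13, -90) = 79322/((4*(-90))) = 79322/(-360) = 79322*(-1/360) = -39661/180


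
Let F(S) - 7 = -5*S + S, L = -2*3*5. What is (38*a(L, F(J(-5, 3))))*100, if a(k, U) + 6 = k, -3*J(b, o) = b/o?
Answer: -136800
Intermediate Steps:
J(b, o) = -b/(3*o)
L = -30 (L = -6*5 = -30)
F(S) = 7 - 4*S (F(S) = 7 + (-5*S + S) = 7 - 4*S)
a(k, U) = -6 + k
(38*a(L, F(J(-5, 3))))*100 = (38*(-6 - 30))*100 = (38*(-36))*100 = -1368*100 = -136800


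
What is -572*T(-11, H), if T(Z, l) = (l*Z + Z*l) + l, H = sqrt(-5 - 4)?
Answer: 36036*I ≈ 36036.0*I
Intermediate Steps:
H = 3*I (H = sqrt(-9) = 3*I ≈ 3.0*I)
T(Z, l) = l + 2*Z*l (T(Z, l) = (Z*l + Z*l) + l = 2*Z*l + l = l + 2*Z*l)
-572*T(-11, H) = -572*3*I*(1 + 2*(-11)) = -572*3*I*(1 - 22) = -572*3*I*(-21) = -(-36036)*I = 36036*I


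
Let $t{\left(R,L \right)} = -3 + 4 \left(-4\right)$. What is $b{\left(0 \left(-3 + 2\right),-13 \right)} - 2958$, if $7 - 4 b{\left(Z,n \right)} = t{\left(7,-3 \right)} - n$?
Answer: $- \frac{11819}{4} \approx -2954.8$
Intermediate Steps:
$t{\left(R,L \right)} = -19$ ($t{\left(R,L \right)} = -3 - 16 = -19$)
$b{\left(Z,n \right)} = \frac{13}{2} + \frac{n}{4}$ ($b{\left(Z,n \right)} = \frac{7}{4} - \frac{-19 - n}{4} = \frac{7}{4} + \left(\frac{19}{4} + \frac{n}{4}\right) = \frac{13}{2} + \frac{n}{4}$)
$b{\left(0 \left(-3 + 2\right),-13 \right)} - 2958 = \left(\frac{13}{2} + \frac{1}{4} \left(-13\right)\right) - 2958 = \left(\frac{13}{2} - \frac{13}{4}\right) - 2958 = \frac{13}{4} - 2958 = - \frac{11819}{4}$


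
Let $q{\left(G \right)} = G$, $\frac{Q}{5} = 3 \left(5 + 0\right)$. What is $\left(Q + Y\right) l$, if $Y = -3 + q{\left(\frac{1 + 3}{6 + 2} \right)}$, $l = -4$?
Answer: $-290$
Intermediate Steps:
$Q = 75$ ($Q = 5 \cdot 3 \left(5 + 0\right) = 5 \cdot 3 \cdot 5 = 5 \cdot 15 = 75$)
$Y = - \frac{5}{2}$ ($Y = -3 + \frac{1 + 3}{6 + 2} = -3 + \frac{4}{8} = -3 + 4 \cdot \frac{1}{8} = -3 + \frac{1}{2} = - \frac{5}{2} \approx -2.5$)
$\left(Q + Y\right) l = \left(75 - \frac{5}{2}\right) \left(-4\right) = \frac{145}{2} \left(-4\right) = -290$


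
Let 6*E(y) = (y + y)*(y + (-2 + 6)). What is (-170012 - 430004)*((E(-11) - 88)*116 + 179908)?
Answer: -310827488512/3 ≈ -1.0361e+11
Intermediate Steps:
E(y) = y*(4 + y)/3 (E(y) = ((y + y)*(y + (-2 + 6)))/6 = ((2*y)*(y + 4))/6 = ((2*y)*(4 + y))/6 = (2*y*(4 + y))/6 = y*(4 + y)/3)
(-170012 - 430004)*((E(-11) - 88)*116 + 179908) = (-170012 - 430004)*(((⅓)*(-11)*(4 - 11) - 88)*116 + 179908) = -600016*(((⅓)*(-11)*(-7) - 88)*116 + 179908) = -600016*((77/3 - 88)*116 + 179908) = -600016*(-187/3*116 + 179908) = -600016*(-21692/3 + 179908) = -600016*518032/3 = -310827488512/3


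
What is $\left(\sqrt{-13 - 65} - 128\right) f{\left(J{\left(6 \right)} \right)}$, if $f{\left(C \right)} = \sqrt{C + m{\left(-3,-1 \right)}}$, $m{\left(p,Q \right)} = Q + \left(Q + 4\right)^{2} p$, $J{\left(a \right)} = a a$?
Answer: $2 \sqrt{2} \left(-128 + i \sqrt{78}\right) \approx -362.04 + 24.98 i$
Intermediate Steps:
$J{\left(a \right)} = a^{2}$
$m{\left(p,Q \right)} = Q + p \left(4 + Q\right)^{2}$ ($m{\left(p,Q \right)} = Q + \left(4 + Q\right)^{2} p = Q + p \left(4 + Q\right)^{2}$)
$f{\left(C \right)} = \sqrt{-28 + C}$ ($f{\left(C \right)} = \sqrt{C - \left(1 + 3 \left(4 - 1\right)^{2}\right)} = \sqrt{C - \left(1 + 3 \cdot 3^{2}\right)} = \sqrt{C - 28} = \sqrt{-28 + C}$)
$\left(\sqrt{-13 - 65} - 128\right) f{\left(J{\left(6 \right)} \right)} = \left(\sqrt{-13 - 65} - 128\right) \sqrt{-28 + 6^{2}} = \left(\sqrt{-78} - 128\right) \sqrt{-28 + 36} = \left(i \sqrt{78} - 128\right) \sqrt{8} = \left(-128 + i \sqrt{78}\right) 2 \sqrt{2} = 2 \sqrt{2} \left(-128 + i \sqrt{78}\right)$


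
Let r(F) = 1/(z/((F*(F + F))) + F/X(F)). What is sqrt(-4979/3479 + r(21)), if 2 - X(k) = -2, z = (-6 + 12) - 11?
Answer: I*sqrt(31180466713)/158543 ≈ 1.1138*I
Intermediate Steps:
z = -5 (z = 6 - 11 = -5)
X(k) = 4 (X(k) = 2 - 1*(-2) = 2 + 2 = 4)
r(F) = 1/(-5/(2*F**2) + F/4) (r(F) = 1/(-5*1/(F*(F + F)) + F/4) = 1/(-5*1/(2*F**2) + F*(1/4)) = 1/(-5*1/(2*F**2) + F/4) = 1/(-5/(2*F**2) + F/4))
sqrt(-4979/3479 + r(21)) = sqrt(-4979/3479 + 4*21**2/(-10 + 21**3)) = sqrt(-4979*1/3479 + 4*441/(-10 + 9261)) = sqrt(-4979/3479 + 4*441/9251) = sqrt(-4979/3479 + 4*441*(1/9251)) = sqrt(-4979/3479 + 1764/9251) = sqrt(-39923773/32184229) = I*sqrt(31180466713)/158543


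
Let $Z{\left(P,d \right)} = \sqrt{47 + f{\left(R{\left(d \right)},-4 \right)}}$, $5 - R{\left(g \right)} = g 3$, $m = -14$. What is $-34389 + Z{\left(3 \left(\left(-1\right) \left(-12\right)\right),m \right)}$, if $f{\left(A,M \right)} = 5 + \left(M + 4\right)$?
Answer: $-34389 + 2 \sqrt{13} \approx -34382.0$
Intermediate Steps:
$R{\left(g \right)} = 5 - 3 g$ ($R{\left(g \right)} = 5 - g 3 = 5 - 3 g$)
$f{\left(A,M \right)} = 9 + M$ ($f{\left(A,M \right)} = 5 + \left(4 + M\right) = 9 + M$)
$Z{\left(P,d \right)} = 2 \sqrt{13}$ ($Z{\left(P,d \right)} = \sqrt{47 + \left(9 - 4\right)} = \sqrt{47 + 5} = \sqrt{52} = 2 \sqrt{13}$)
$-34389 + Z{\left(3 \left(\left(-1\right) \left(-12\right)\right),m \right)} = -34389 + 2 \sqrt{13}$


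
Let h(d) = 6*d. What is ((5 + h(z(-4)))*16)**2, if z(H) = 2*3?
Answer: 430336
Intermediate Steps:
z(H) = 6
((5 + h(z(-4)))*16)**2 = ((5 + 6*6)*16)**2 = ((5 + 36)*16)**2 = (41*16)**2 = 656**2 = 430336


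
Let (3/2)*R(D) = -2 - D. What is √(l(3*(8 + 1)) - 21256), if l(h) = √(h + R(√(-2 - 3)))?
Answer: √(-191304 + 3*√3*√(77 - 2*I*√5))/3 ≈ 0.0005044 - 145.78*I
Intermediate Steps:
R(D) = -4/3 - 2*D/3 (R(D) = 2*(-2 - D)/3 = -4/3 - 2*D/3)
l(h) = √(-4/3 + h - 2*I*√5/3) (l(h) = √(h + (-4/3 - 2*√(-2 - 3)/3)) = √(h + (-4/3 - 2*I*√5/3)) = √(-4/3 + h - 2*I*√5/3))
√(l(3*(8 + 1)) - 21256) = √(√(-12 + 9*(3*(8 + 1)) - 6*I*√5)/3 - 21256) = √(√(-12 + 9*(3*9) - 6*I*√5)/3 - 21256) = √(√(-12 + 9*27 - 6*I*√5)/3 - 21256) = √(√(-12 + 243 - 6*I*√5)/3 - 21256) = √(√(231 - 6*I*√5)/3 - 21256) = √(-21256 + √(231 - 6*I*√5)/3)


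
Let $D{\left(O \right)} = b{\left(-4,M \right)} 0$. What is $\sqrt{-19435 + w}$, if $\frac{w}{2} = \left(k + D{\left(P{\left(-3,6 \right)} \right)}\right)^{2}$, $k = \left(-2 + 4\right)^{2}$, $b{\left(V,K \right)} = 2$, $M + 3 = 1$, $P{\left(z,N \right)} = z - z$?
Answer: $i \sqrt{19403} \approx 139.29 i$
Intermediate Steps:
$P{\left(z,N \right)} = 0$
$M = -2$ ($M = -3 + 1 = -2$)
$k = 4$ ($k = 2^{2} = 4$)
$D{\left(O \right)} = 0$ ($D{\left(O \right)} = 2 \cdot 0 = 0$)
$w = 32$ ($w = 2 \left(4 + 0\right)^{2} = 2 \cdot 4^{2} = 2 \cdot 16 = 32$)
$\sqrt{-19435 + w} = \sqrt{-19435 + 32} = \sqrt{-19403} = i \sqrt{19403}$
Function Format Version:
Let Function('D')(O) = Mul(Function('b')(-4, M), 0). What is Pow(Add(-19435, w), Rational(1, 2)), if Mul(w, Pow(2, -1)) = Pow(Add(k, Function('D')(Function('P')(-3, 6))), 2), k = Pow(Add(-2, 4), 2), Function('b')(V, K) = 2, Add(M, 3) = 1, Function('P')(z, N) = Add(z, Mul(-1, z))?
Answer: Mul(I, Pow(19403, Rational(1, 2))) ≈ Mul(139.29, I)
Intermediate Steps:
Function('P')(z, N) = 0
M = -2 (M = Add(-3, 1) = -2)
k = 4 (k = Pow(2, 2) = 4)
Function('D')(O) = 0 (Function('D')(O) = Mul(2, 0) = 0)
w = 32 (w = Mul(2, Pow(Add(4, 0), 2)) = Mul(2, Pow(4, 2)) = Mul(2, 16) = 32)
Pow(Add(-19435, w), Rational(1, 2)) = Pow(Add(-19435, 32), Rational(1, 2)) = Pow(-19403, Rational(1, 2)) = Mul(I, Pow(19403, Rational(1, 2)))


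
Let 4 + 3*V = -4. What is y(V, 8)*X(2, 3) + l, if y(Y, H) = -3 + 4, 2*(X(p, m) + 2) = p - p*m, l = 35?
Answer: 31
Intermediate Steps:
V = -8/3 (V = -4/3 + (⅓)*(-4) = -4/3 - 4/3 = -8/3 ≈ -2.6667)
X(p, m) = -2 + p/2 - m*p/2 (X(p, m) = -2 + (p - p*m)/2 = -2 + (p - m*p)/2 = -2 + (p/2 - m*p/2) = -2 + p/2 - m*p/2)
y(Y, H) = 1
y(V, 8)*X(2, 3) + l = 1*(-2 + (½)*2 - ½*3*2) + 35 = 1*(-2 + 1 - 3) + 35 = 1*(-4) + 35 = -4 + 35 = 31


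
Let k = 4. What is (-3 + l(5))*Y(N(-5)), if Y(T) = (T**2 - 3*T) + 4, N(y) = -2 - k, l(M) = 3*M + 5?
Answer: 986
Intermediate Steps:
l(M) = 5 + 3*M
N(y) = -6 (N(y) = -2 - 1*4 = -2 - 4 = -6)
Y(T) = 4 + T**2 - 3*T
(-3 + l(5))*Y(N(-5)) = (-3 + (5 + 3*5))*(4 + (-6)**2 - 3*(-6)) = (-3 + (5 + 15))*(4 + 36 + 18) = (-3 + 20)*58 = 17*58 = 986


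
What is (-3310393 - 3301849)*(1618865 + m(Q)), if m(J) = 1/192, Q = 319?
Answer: -1027615409257801/96 ≈ -1.0704e+13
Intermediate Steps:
m(J) = 1/192
(-3310393 - 3301849)*(1618865 + m(Q)) = (-3310393 - 3301849)*(1618865 + 1/192) = -6612242*310822081/192 = -1027615409257801/96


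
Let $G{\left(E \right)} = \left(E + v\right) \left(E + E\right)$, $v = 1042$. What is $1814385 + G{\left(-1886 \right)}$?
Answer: $4997953$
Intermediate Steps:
$G{\left(E \right)} = 2 E \left(1042 + E\right)$ ($G{\left(E \right)} = \left(E + 1042\right) \left(E + E\right) = \left(1042 + E\right) 2 E = 2 E \left(1042 + E\right)$)
$1814385 + G{\left(-1886 \right)} = 1814385 + 2 \left(-1886\right) \left(1042 - 1886\right) = 1814385 + 2 \left(-1886\right) \left(-844\right) = 1814385 + 3183568 = 4997953$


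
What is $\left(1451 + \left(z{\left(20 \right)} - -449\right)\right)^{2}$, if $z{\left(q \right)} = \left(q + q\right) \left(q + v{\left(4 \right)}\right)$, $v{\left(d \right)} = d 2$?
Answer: $9120400$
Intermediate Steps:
$v{\left(d \right)} = 2 d$
$z{\left(q \right)} = 2 q \left(8 + q\right)$ ($z{\left(q \right)} = \left(q + q\right) \left(q + 2 \cdot 4\right) = 2 q \left(q + 8\right) = 2 q \left(8 + q\right)$)
$\left(1451 + \left(z{\left(20 \right)} - -449\right)\right)^{2} = \left(1451 - \left(-449 - 40 \left(8 + 20\right)\right)\right)^{2} = \left(1451 + \left(2 \cdot 20 \cdot 28 + 449\right)\right)^{2} = \left(1451 + \left(1120 + 449\right)\right)^{2} = \left(1451 + 1569\right)^{2} = 3020^{2} = 9120400$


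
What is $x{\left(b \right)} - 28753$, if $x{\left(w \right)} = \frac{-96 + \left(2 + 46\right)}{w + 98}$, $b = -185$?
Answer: $- \frac{833821}{29} \approx -28752.0$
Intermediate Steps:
$x{\left(w \right)} = - \frac{48}{98 + w}$ ($x{\left(w \right)} = \frac{-96 + 48}{98 + w} = - \frac{48}{98 + w}$)
$x{\left(b \right)} - 28753 = - \frac{48}{98 - 185} - 28753 = - \frac{48}{-87} - 28753 = \left(-48\right) \left(- \frac{1}{87}\right) - 28753 = \frac{16}{29} - 28753 = - \frac{833821}{29}$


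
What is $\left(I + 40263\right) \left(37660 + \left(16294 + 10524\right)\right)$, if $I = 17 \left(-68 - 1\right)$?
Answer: $2520445020$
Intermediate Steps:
$I = -1173$ ($I = 17 \left(-69\right) = -1173$)
$\left(I + 40263\right) \left(37660 + \left(16294 + 10524\right)\right) = \left(-1173 + 40263\right) \left(37660 + \left(16294 + 10524\right)\right) = 39090 \left(37660 + 26818\right) = 39090 \cdot 64478 = 2520445020$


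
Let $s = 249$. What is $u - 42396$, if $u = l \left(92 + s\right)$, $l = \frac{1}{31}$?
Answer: $-42385$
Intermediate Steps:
$l = \frac{1}{31} \approx 0.032258$
$u = 11$ ($u = \frac{92 + 249}{31} = \frac{1}{31} \cdot 341 = 11$)
$u - 42396 = 11 - 42396 = -42385$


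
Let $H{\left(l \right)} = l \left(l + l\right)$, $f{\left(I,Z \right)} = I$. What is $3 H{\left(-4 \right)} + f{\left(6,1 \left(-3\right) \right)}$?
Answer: $102$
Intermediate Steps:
$H{\left(l \right)} = 2 l^{2}$ ($H{\left(l \right)} = l 2 l = 2 l^{2}$)
$3 H{\left(-4 \right)} + f{\left(6,1 \left(-3\right) \right)} = 3 \cdot 2 \left(-4\right)^{2} + 6 = 3 \cdot 2 \cdot 16 + 6 = 3 \cdot 32 + 6 = 96 + 6 = 102$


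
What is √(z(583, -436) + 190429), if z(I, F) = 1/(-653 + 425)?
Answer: √2474815227/114 ≈ 436.38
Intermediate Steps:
z(I, F) = -1/228 (z(I, F) = 1/(-228) = -1/228)
√(z(583, -436) + 190429) = √(-1/228 + 190429) = √(43417811/228) = √2474815227/114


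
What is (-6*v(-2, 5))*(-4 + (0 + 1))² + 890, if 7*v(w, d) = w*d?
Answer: 6770/7 ≈ 967.14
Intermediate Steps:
v(w, d) = d*w/7 (v(w, d) = (w*d)/7 = (d*w)/7 = d*w/7)
(-6*v(-2, 5))*(-4 + (0 + 1))² + 890 = (-6*5*(-2)/7)*(-4 + (0 + 1))² + 890 = (-6*(-10/7))*(-4 + 1)² + 890 = (60/7)*(-3)² + 890 = (60/7)*9 + 890 = 540/7 + 890 = 6770/7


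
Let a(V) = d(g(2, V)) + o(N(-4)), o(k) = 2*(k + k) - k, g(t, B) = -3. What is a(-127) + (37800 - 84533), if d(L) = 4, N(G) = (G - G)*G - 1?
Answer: -46732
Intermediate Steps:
N(G) = -1 (N(G) = 0*G - 1 = 0 - 1 = -1)
o(k) = 3*k (o(k) = 2*(2*k) - k = 4*k - k = 3*k)
a(V) = 1 (a(V) = 4 + 3*(-1) = 4 - 3 = 1)
a(-127) + (37800 - 84533) = 1 + (37800 - 84533) = 1 - 46733 = -46732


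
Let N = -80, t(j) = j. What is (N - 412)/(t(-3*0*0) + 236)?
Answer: -123/59 ≈ -2.0847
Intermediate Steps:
(N - 412)/(t(-3*0*0) + 236) = (-80 - 412)/(-3*0*0 + 236) = -492/(0*0 + 236) = -492/(0 + 236) = -492/236 = -492*1/236 = -123/59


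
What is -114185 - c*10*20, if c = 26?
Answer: -119385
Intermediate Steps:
-114185 - c*10*20 = -114185 - 26*10*20 = -114185 - 260*20 = -114185 - 1*5200 = -114185 - 5200 = -119385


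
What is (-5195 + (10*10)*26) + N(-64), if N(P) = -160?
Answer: -2755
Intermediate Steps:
(-5195 + (10*10)*26) + N(-64) = (-5195 + (10*10)*26) - 160 = (-5195 + 100*26) - 160 = (-5195 + 2600) - 160 = -2595 - 160 = -2755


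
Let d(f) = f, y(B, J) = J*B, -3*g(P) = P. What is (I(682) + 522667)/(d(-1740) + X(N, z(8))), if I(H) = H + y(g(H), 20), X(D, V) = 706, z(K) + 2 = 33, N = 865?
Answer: -1556407/3102 ≈ -501.74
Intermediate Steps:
z(K) = 31 (z(K) = -2 + 33 = 31)
g(P) = -P/3
y(B, J) = B*J
I(H) = -17*H/3 (I(H) = H - H/3*20 = H - 20*H/3 = -17*H/3)
(I(682) + 522667)/(d(-1740) + X(N, z(8))) = (-17/3*682 + 522667)/(-1740 + 706) = (-11594/3 + 522667)/(-1034) = (1556407/3)*(-1/1034) = -1556407/3102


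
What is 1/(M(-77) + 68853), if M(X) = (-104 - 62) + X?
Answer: 1/68610 ≈ 1.4575e-5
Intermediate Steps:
M(X) = -166 + X
1/(M(-77) + 68853) = 1/((-166 - 77) + 68853) = 1/(-243 + 68853) = 1/68610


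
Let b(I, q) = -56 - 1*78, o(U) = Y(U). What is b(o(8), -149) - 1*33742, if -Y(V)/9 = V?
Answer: -33876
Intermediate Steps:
Y(V) = -9*V
o(U) = -9*U
b(I, q) = -134 (b(I, q) = -56 - 78 = -134)
b(o(8), -149) - 1*33742 = -134 - 1*33742 = -134 - 33742 = -33876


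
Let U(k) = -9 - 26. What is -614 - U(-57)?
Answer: -579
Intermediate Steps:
U(k) = -35
-614 - U(-57) = -614 - 1*(-35) = -614 + 35 = -579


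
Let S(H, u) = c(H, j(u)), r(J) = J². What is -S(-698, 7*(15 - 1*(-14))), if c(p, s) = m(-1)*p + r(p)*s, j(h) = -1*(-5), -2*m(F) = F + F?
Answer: -2435322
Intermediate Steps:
m(F) = -F (m(F) = -(F + F)/2 = -F)
j(h) = 5
c(p, s) = p + s*p² (c(p, s) = (-1*(-1))*p + p²*s = 1*p + s*p² = p + s*p²)
S(H, u) = H*(1 + 5*H) (S(H, u) = H*(1 + H*5) = H*(1 + 5*H))
-S(-698, 7*(15 - 1*(-14))) = -(-698)*(1 + 5*(-698)) = -(-698)*(1 - 3490) = -(-698)*(-3489) = -1*2435322 = -2435322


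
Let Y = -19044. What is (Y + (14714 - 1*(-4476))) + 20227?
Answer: 20373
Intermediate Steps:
(Y + (14714 - 1*(-4476))) + 20227 = (-19044 + (14714 - 1*(-4476))) + 20227 = (-19044 + (14714 + 4476)) + 20227 = (-19044 + 19190) + 20227 = 146 + 20227 = 20373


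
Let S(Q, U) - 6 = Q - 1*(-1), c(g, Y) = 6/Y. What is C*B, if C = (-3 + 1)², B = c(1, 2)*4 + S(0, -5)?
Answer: 76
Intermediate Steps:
S(Q, U) = 7 + Q (S(Q, U) = 6 + (Q - 1*(-1)) = 6 + (Q + 1) = 6 + (1 + Q) = 7 + Q)
B = 19 (B = (6/2)*4 + (7 + 0) = (6*(½))*4 + 7 = 3*4 + 7 = 12 + 7 = 19)
C = 4 (C = (-2)² = 4)
C*B = 4*19 = 76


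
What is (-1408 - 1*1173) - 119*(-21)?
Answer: -82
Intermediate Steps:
(-1408 - 1*1173) - 119*(-21) = (-1408 - 1173) - 1*(-2499) = -2581 + 2499 = -82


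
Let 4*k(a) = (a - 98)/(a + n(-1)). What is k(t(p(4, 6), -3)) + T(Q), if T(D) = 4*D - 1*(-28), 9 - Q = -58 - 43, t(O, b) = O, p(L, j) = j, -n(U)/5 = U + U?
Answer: 7465/16 ≈ 466.56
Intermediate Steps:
n(U) = -10*U (n(U) = -5*(U + U) = -10*U)
Q = 110 (Q = 9 - (-58 - 43) = 9 - 1*(-101) = 9 + 101 = 110)
k(a) = (-98 + a)/(4*(10 + a)) (k(a) = ((a - 98)/(a - 10*(-1)))/4 = ((-98 + a)/(a + 10))/4 = ((-98 + a)/(10 + a))/4 = (-98 + a)/(4*(10 + a)))
T(D) = 28 + 4*D (T(D) = 4*D + 28 = 28 + 4*D)
k(t(p(4, 6), -3)) + T(Q) = (-98 + 6)/(4*(10 + 6)) + (28 + 4*110) = (1/4)*(-92)/16 + (28 + 440) = (1/4)*(1/16)*(-92) + 468 = -23/16 + 468 = 7465/16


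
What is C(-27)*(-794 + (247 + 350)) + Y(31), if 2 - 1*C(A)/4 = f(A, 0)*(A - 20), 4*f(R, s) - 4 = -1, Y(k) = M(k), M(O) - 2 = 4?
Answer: -29347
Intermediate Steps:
M(O) = 6 (M(O) = 2 + 4 = 6)
Y(k) = 6
f(R, s) = ¾ (f(R, s) = 1 + (¼)*(-1) = 1 - ¼ = ¾)
C(A) = 68 - 3*A (C(A) = 8 - 3*(A - 20) = 8 - 3*(-20 + A) = 8 - 4*(-15 + 3*A/4) = 8 + (60 - 3*A) = 68 - 3*A)
C(-27)*(-794 + (247 + 350)) + Y(31) = (68 - 3*(-27))*(-794 + (247 + 350)) + 6 = (68 + 81)*(-794 + 597) + 6 = 149*(-197) + 6 = -29353 + 6 = -29347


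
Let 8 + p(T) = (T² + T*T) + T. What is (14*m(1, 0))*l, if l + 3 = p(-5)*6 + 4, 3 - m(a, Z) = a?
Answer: 6244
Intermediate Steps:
m(a, Z) = 3 - a
p(T) = -8 + T + 2*T² (p(T) = -8 + ((T² + T*T) + T) = -8 + ((T² + T²) + T) = -8 + (2*T² + T) = -8 + (T + 2*T²) = -8 + T + 2*T²)
l = 223 (l = -3 + ((-8 - 5 + 2*(-5)²)*6 + 4) = -3 + ((-8 - 5 + 2*25)*6 + 4) = -3 + ((-8 - 5 + 50)*6 + 4) = -3 + (37*6 + 4) = -3 + (222 + 4) = -3 + 226 = 223)
(14*m(1, 0))*l = (14*(3 - 1*1))*223 = (14*(3 - 1))*223 = (14*2)*223 = 28*223 = 6244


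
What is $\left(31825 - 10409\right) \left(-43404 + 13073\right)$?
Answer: $-649568696$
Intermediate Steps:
$\left(31825 - 10409\right) \left(-43404 + 13073\right) = 21416 \left(-30331\right) = -649568696$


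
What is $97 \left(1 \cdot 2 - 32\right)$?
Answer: $-2910$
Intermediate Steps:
$97 \left(1 \cdot 2 - 32\right) = 97 \left(2 - 32\right) = 97 \left(-30\right) = -2910$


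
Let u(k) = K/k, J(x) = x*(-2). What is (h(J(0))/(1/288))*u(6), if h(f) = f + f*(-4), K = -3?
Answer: 0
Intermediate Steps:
J(x) = -2*x
h(f) = -3*f (h(f) = f - 4*f = -3*f)
u(k) = -3/k
(h(J(0))/(1/288))*u(6) = ((-(-6)*0)/(1/288))*(-3/6) = ((-3*0)/(1/288))*(-3*1/6) = (0*288)*(-1/2) = 0*(-1/2) = 0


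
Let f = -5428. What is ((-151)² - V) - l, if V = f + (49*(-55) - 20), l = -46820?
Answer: 77764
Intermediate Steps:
V = -8143 (V = -5428 + (49*(-55) - 20) = -5428 + (-2695 - 20) = -5428 - 2715 = -8143)
((-151)² - V) - l = ((-151)² - 1*(-8143)) - 1*(-46820) = (22801 + 8143) + 46820 = 30944 + 46820 = 77764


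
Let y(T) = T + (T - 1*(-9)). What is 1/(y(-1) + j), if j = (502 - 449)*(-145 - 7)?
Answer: -1/8049 ≈ -0.00012424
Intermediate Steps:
y(T) = 9 + 2*T (y(T) = T + (T + 9) = T + (9 + T) = 9 + 2*T)
j = -8056 (j = 53*(-152) = -8056)
1/(y(-1) + j) = 1/((9 + 2*(-1)) - 8056) = 1/((9 - 2) - 8056) = 1/(7 - 8056) = 1/(-8049) = -1/8049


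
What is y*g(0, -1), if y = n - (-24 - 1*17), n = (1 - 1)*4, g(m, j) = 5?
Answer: 205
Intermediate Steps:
n = 0 (n = 0*4 = 0)
y = 41 (y = 0 - (-24 - 1*17) = 0 - (-24 - 17) = 0 - 1*(-41) = 0 + 41 = 41)
y*g(0, -1) = 41*5 = 205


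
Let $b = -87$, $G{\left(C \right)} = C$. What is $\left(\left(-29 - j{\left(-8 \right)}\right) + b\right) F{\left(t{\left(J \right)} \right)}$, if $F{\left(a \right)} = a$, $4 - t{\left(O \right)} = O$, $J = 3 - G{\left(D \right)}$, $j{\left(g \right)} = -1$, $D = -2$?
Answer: $115$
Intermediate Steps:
$J = 5$ ($J = 3 - -2 = 3 + 2 = 5$)
$t{\left(O \right)} = 4 - O$
$\left(\left(-29 - j{\left(-8 \right)}\right) + b\right) F{\left(t{\left(J \right)} \right)} = \left(\left(-29 - -1\right) - 87\right) \left(4 - 5\right) = \left(\left(-29 + 1\right) - 87\right) \left(4 - 5\right) = \left(-28 - 87\right) \left(-1\right) = \left(-115\right) \left(-1\right) = 115$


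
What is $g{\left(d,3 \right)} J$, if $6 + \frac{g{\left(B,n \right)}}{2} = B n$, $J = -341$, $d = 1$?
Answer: $2046$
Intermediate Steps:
$g{\left(B,n \right)} = -12 + 2 B n$
$g{\left(d,3 \right)} J = \left(-12 + 2 \cdot 1 \cdot 3\right) \left(-341\right) = \left(-12 + 6\right) \left(-341\right) = \left(-6\right) \left(-341\right) = 2046$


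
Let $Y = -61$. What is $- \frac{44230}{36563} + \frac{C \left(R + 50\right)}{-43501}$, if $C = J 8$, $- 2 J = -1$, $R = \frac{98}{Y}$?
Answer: $- \frac{2873139974}{2366393923} \approx -1.2141$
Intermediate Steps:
$R = - \frac{98}{61}$ ($R = \frac{98}{-61} = 98 \left(- \frac{1}{61}\right) = - \frac{98}{61} \approx -1.6066$)
$J = \frac{1}{2}$ ($J = \left(- \frac{1}{2}\right) \left(-1\right) = \frac{1}{2} \approx 0.5$)
$C = 4$ ($C = \frac{1}{2} \cdot 8 = 4$)
$- \frac{44230}{36563} + \frac{C \left(R + 50\right)}{-43501} = - \frac{44230}{36563} + \frac{4 \left(- \frac{98}{61} + 50\right)}{-43501} = \left(-44230\right) \frac{1}{36563} + 4 \cdot \frac{2952}{61} \left(- \frac{1}{43501}\right) = - \frac{44230}{36563} + \frac{11808}{61} \left(- \frac{1}{43501}\right) = - \frac{44230}{36563} - \frac{288}{64721} = - \frac{2873139974}{2366393923}$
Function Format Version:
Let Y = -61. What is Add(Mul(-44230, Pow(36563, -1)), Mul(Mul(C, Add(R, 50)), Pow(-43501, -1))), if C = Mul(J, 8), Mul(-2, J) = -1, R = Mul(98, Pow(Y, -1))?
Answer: Rational(-2873139974, 2366393923) ≈ -1.2141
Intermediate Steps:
R = Rational(-98, 61) (R = Mul(98, Pow(-61, -1)) = Mul(98, Rational(-1, 61)) = Rational(-98, 61) ≈ -1.6066)
J = Rational(1, 2) (J = Mul(Rational(-1, 2), -1) = Rational(1, 2) ≈ 0.50000)
C = 4 (C = Mul(Rational(1, 2), 8) = 4)
Add(Mul(-44230, Pow(36563, -1)), Mul(Mul(C, Add(R, 50)), Pow(-43501, -1))) = Add(Mul(-44230, Pow(36563, -1)), Mul(Mul(4, Add(Rational(-98, 61), 50)), Pow(-43501, -1))) = Add(Mul(-44230, Rational(1, 36563)), Mul(Mul(4, Rational(2952, 61)), Rational(-1, 43501))) = Add(Rational(-44230, 36563), Mul(Rational(11808, 61), Rational(-1, 43501))) = Add(Rational(-44230, 36563), Rational(-288, 64721)) = Rational(-2873139974, 2366393923)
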